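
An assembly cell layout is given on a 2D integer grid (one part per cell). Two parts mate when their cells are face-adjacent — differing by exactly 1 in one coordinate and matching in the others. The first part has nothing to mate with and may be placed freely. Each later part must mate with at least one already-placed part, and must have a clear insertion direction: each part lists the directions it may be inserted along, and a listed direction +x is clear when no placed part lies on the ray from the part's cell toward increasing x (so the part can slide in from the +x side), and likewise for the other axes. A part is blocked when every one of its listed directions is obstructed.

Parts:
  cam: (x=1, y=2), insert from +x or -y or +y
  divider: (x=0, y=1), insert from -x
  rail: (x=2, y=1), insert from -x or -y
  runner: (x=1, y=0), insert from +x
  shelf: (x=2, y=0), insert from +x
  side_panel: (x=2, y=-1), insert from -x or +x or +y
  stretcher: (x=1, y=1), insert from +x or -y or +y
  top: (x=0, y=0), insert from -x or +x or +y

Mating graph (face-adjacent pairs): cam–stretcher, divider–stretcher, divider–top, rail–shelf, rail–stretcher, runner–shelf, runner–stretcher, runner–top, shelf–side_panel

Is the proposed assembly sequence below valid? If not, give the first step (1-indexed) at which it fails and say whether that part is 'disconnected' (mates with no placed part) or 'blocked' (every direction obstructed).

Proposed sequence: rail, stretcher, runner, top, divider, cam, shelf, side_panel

1. rail@(2, 1) [-x clear] — {rail}
2. stretcher@(1, 1) [-y clear] — {rail, stretcher}
3. runner@(1, 0) [+x clear] — {rail, runner, stretcher}
4. top@(0, 0) [-x clear] — {rail, runner, stretcher, top}
5. divider@(0, 1) [-x clear] — {divider, rail, runner, stretcher, top}
6. cam@(1, 2) [+x clear] — {cam, divider, rail, runner, stretcher, top}
7. shelf@(2, 0) [+x clear] — {cam, divider, rail, runner, shelf, stretcher, top}
8. side_panel@(2, -1) [-x clear] — {cam, divider, rail, runner, shelf, side_panel, stretcher, top}

Valid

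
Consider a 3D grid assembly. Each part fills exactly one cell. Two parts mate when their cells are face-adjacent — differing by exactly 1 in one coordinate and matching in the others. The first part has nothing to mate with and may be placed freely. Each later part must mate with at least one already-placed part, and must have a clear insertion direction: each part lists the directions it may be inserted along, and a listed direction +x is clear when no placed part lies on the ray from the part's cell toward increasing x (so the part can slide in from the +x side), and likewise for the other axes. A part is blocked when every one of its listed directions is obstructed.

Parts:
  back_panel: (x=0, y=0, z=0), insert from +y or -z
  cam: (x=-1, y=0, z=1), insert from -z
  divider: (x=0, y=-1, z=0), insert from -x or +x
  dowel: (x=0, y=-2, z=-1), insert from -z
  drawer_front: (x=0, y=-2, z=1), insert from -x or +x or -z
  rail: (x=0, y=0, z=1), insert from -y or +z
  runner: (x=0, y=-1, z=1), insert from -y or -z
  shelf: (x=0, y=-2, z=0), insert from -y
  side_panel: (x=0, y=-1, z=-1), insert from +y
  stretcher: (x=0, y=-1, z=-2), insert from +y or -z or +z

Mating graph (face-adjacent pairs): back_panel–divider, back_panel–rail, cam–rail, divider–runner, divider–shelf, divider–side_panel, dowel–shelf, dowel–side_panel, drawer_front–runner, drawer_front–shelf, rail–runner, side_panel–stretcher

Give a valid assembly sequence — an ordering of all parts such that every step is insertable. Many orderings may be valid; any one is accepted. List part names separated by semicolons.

1. divider@(0, -1, 0) [-x clear] — {divider}
2. shelf@(0, -2, 0) [-y clear] — {divider, shelf}
3. runner@(0, -1, 1) [-y clear] — {divider, runner, shelf}
4. drawer_front@(0, -2, 1) [-x clear] — {divider, drawer_front, runner, shelf}
5. side_panel@(0, -1, -1) [+y clear] — {divider, drawer_front, runner, shelf, side_panel}
6. stretcher@(0, -1, -2) [+y clear] — {divider, drawer_front, runner, shelf, side_panel, stretcher}
7. dowel@(0, -2, -1) [-z clear] — {divider, dowel, drawer_front, runner, shelf, side_panel, stretcher}
8. rail@(0, 0, 1) [+z clear] — {divider, dowel, drawer_front, rail, runner, shelf, side_panel, stretcher}
9. cam@(-1, 0, 1) [-z clear] — {cam, divider, dowel, drawer_front, rail, runner, shelf, side_panel, stretcher}
10. back_panel@(0, 0, 0) [+y clear] — {back_panel, cam, divider, dowel, drawer_front, rail, runner, shelf, side_panel, stretcher}

divider; shelf; runner; drawer_front; side_panel; stretcher; dowel; rail; cam; back_panel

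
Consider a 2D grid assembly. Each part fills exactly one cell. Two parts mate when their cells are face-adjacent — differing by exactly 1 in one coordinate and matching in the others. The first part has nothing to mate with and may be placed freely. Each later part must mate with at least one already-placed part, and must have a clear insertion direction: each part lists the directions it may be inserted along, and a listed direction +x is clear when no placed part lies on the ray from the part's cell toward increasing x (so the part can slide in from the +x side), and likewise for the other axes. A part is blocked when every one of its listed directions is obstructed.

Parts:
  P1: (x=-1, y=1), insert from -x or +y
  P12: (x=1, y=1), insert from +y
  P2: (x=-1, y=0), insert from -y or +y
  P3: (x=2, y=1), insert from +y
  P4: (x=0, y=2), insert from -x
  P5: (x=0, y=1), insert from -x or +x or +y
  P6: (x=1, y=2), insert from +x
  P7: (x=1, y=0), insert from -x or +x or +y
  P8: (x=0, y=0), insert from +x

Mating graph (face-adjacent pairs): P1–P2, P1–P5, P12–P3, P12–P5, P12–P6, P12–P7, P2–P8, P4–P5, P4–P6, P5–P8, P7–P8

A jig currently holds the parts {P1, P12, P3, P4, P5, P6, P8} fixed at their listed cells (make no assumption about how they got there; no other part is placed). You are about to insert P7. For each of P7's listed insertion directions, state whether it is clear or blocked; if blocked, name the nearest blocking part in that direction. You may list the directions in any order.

+x: clear; +y: blocked by P12; -x: blocked by P8

-x: nearest on ray is P8@(0, 0) ⇒ blocked
+x: ray from P7(1, 0) has no placed part ⇒ clear
+y: nearest on ray is P12@(1, 1) ⇒ blocked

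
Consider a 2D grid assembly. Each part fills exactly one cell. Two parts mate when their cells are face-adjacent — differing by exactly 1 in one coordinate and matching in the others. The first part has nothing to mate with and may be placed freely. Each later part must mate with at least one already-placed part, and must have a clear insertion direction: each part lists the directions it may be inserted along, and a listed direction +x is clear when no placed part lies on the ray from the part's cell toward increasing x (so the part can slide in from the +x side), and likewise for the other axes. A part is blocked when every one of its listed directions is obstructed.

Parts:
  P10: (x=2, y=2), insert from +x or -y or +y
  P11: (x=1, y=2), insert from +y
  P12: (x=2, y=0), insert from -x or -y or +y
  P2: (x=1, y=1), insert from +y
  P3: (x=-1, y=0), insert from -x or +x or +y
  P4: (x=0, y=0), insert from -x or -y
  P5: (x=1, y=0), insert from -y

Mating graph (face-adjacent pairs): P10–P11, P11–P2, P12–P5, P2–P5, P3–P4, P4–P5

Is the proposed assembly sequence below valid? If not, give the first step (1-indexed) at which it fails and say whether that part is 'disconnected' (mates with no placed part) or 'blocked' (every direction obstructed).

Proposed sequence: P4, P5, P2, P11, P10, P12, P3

1. P4@(0, 0) [-x clear] — {P4}
2. P5@(1, 0) [-y clear] — {P4, P5}
3. P2@(1, 1) [+y clear] — {P2, P4, P5}
4. P11@(1, 2) [+y clear] — {P11, P2, P4, P5}
5. P10@(2, 2) [+x clear] — {P10, P11, P2, P4, P5}
6. P12@(2, 0) [-y clear] — {P10, P11, P12, P2, P4, P5}
7. P3@(-1, 0) [-x clear] — {P10, P11, P12, P2, P3, P4, P5}

Valid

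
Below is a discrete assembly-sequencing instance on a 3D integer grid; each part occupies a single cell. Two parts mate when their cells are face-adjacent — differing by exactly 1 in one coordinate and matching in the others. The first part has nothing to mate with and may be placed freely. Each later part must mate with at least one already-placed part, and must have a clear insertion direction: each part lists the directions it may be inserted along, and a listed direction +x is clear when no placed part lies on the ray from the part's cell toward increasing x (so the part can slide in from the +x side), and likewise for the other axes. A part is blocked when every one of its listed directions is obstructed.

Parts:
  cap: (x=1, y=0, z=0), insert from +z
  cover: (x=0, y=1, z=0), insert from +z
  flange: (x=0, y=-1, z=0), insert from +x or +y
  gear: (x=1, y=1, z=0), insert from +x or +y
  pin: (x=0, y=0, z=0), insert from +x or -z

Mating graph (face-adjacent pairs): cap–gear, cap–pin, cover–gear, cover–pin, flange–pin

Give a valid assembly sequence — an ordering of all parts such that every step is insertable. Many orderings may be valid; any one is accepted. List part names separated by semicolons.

gear; cap; cover; pin; flange

1. gear@(1, 1, 0) [+x clear] — {gear}
2. cap@(1, 0, 0) [+z clear] — {cap, gear}
3. cover@(0, 1, 0) [+z clear] — {cap, cover, gear}
4. pin@(0, 0, 0) [-z clear] — {cap, cover, gear, pin}
5. flange@(0, -1, 0) [+x clear] — {cap, cover, flange, gear, pin}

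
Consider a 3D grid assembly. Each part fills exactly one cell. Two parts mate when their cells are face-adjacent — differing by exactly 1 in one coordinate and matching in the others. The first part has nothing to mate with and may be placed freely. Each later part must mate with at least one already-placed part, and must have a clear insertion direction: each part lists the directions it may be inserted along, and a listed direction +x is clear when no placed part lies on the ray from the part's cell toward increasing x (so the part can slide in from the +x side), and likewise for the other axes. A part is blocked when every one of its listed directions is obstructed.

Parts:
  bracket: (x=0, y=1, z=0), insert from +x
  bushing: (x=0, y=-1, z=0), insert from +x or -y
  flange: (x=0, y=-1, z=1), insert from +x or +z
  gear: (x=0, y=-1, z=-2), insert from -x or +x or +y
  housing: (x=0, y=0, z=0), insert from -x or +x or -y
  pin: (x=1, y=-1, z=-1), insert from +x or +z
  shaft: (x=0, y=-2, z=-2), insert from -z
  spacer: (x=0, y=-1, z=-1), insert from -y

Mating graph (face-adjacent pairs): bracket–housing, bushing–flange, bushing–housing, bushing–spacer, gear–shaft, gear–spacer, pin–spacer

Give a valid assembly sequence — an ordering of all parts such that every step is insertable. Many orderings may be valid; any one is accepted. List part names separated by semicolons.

1. bracket@(0, 1, 0) [+x clear] — {bracket}
2. housing@(0, 0, 0) [-x clear] — {bracket, housing}
3. bushing@(0, -1, 0) [+x clear] — {bracket, bushing, housing}
4. spacer@(0, -1, -1) [-y clear] — {bracket, bushing, housing, spacer}
5. pin@(1, -1, -1) [+x clear] — {bracket, bushing, housing, pin, spacer}
6. flange@(0, -1, 1) [+x clear] — {bracket, bushing, flange, housing, pin, spacer}
7. gear@(0, -1, -2) [-x clear] — {bracket, bushing, flange, gear, housing, pin, spacer}
8. shaft@(0, -2, -2) [-z clear] — {bracket, bushing, flange, gear, housing, pin, shaft, spacer}

bracket; housing; bushing; spacer; pin; flange; gear; shaft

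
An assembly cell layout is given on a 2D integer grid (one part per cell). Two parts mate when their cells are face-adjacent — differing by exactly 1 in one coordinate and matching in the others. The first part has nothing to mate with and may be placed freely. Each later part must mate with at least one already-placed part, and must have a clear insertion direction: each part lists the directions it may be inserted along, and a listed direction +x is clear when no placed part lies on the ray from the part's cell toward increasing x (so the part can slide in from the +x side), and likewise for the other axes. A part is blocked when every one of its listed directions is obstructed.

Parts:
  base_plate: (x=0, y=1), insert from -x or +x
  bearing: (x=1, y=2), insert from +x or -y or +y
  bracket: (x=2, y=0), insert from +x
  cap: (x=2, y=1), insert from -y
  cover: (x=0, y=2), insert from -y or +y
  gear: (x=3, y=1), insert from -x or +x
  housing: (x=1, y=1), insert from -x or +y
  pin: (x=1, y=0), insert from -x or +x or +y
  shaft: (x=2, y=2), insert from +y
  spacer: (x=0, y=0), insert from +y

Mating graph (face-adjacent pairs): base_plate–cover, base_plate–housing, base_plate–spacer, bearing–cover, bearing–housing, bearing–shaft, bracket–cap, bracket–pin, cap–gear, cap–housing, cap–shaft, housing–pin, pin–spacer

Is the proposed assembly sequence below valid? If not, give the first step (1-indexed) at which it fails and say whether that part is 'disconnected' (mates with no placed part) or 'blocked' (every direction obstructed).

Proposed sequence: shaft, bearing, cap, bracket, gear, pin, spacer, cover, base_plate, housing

1. shaft@(2, 2) [+y clear] — {shaft}
2. bearing@(1, 2) [-y clear] — {bearing, shaft}
3. cap@(2, 1) [-y clear] — {bearing, cap, shaft}
4. bracket@(2, 0) [+x clear] — {bearing, bracket, cap, shaft}
5. gear@(3, 1) [+x clear] — {bearing, bracket, cap, gear, shaft}
6. pin@(1, 0) [-x clear] — {bearing, bracket, cap, gear, pin, shaft}
7. spacer@(0, 0) [+y clear] — {bearing, bracket, cap, gear, pin, shaft, spacer}
8. cover@(0, 2) [+y clear] — {bearing, bracket, cap, cover, gear, pin, shaft, spacer}
9. base_plate@(0, 1) [-x clear] — {base_plate, bearing, bracket, cap, cover, gear, pin, shaft, spacer}
10. housing@(1, 1) — -x/+y all obstructed ⇒ blocked

Invalid at step 10 (blocked)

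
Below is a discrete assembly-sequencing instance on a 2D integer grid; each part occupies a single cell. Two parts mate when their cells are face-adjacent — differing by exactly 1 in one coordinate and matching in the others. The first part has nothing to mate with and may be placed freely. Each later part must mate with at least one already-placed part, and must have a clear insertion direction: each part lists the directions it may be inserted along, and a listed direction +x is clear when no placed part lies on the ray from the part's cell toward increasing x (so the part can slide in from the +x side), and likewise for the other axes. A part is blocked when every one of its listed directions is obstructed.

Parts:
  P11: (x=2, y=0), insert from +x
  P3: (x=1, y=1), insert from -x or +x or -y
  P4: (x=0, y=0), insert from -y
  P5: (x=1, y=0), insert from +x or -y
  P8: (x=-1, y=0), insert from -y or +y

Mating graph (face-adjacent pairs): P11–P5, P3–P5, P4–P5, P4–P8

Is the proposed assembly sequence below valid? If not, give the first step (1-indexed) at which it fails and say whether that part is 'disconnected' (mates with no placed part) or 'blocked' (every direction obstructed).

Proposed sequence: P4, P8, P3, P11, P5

1. P4@(0, 0) [-y clear] — {P4}
2. P8@(-1, 0) [-y clear] — {P4, P8}
3. P3@(1, 1) — no placed neighbour ⇒ disconnected

Invalid at step 3 (disconnected)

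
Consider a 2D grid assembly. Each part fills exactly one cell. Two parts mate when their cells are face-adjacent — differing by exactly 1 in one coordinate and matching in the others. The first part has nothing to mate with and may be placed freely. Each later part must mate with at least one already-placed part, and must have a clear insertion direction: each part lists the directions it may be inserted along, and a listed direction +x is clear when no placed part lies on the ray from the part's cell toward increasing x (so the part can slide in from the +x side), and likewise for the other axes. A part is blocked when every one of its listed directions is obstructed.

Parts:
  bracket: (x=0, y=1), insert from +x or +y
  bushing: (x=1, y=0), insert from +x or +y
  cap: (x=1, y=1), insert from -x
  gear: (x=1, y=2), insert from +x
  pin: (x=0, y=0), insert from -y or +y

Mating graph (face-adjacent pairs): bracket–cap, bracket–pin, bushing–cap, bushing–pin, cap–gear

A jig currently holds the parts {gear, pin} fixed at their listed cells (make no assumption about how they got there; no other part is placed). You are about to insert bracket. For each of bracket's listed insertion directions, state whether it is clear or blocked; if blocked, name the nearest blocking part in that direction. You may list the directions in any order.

+x: ray from bracket(0, 1) has no placed part ⇒ clear
+y: ray from bracket(0, 1) has no placed part ⇒ clear

+x: clear; +y: clear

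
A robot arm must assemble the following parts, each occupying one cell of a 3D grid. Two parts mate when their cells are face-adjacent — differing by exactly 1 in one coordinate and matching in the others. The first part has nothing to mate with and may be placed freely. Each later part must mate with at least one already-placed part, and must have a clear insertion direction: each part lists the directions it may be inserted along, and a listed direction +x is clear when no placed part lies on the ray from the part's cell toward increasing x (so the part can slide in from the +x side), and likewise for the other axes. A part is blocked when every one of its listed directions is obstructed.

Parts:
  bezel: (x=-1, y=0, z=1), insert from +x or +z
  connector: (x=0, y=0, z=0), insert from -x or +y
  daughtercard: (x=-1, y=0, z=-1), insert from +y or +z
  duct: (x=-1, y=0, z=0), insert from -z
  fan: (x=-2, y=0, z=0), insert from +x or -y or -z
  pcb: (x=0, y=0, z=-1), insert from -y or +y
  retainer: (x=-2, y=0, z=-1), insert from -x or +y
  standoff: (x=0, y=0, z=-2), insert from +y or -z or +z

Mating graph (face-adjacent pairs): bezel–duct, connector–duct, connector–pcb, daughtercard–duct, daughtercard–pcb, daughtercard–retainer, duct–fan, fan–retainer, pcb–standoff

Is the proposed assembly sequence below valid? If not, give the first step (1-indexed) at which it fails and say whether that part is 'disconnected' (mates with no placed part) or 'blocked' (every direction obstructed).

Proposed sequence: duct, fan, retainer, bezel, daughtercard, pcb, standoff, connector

Valid

1. duct@(-1, 0, 0) [-z clear] — {duct}
2. fan@(-2, 0, 0) [-y clear] — {duct, fan}
3. retainer@(-2, 0, -1) [-x clear] — {duct, fan, retainer}
4. bezel@(-1, 0, 1) [+x clear] — {bezel, duct, fan, retainer}
5. daughtercard@(-1, 0, -1) [+y clear] — {bezel, daughtercard, duct, fan, retainer}
6. pcb@(0, 0, -1) [-y clear] — {bezel, daughtercard, duct, fan, pcb, retainer}
7. standoff@(0, 0, -2) [+y clear] — {bezel, daughtercard, duct, fan, pcb, retainer, standoff}
8. connector@(0, 0, 0) [+y clear] — {bezel, connector, daughtercard, duct, fan, pcb, retainer, standoff}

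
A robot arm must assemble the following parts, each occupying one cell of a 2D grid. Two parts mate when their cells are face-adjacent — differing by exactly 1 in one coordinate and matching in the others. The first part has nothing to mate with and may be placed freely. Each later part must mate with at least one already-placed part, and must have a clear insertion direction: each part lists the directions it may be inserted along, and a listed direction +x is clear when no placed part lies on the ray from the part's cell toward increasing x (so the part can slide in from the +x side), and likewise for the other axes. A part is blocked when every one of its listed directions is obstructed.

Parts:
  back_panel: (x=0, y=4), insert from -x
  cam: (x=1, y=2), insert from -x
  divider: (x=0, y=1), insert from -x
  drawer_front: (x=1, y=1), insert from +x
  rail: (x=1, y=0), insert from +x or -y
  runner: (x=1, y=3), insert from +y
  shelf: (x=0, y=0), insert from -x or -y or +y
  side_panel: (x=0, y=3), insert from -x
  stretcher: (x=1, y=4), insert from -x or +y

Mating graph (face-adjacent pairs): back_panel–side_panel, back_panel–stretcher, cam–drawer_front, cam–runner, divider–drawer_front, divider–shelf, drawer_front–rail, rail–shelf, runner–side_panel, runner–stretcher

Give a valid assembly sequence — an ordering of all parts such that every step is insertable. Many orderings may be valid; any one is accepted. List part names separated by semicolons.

1. side_panel@(0, 3) [-x clear] — {side_panel}
2. back_panel@(0, 4) [-x clear] — {back_panel, side_panel}
3. runner@(1, 3) [+y clear] — {back_panel, runner, side_panel}
4. stretcher@(1, 4) [+y clear] — {back_panel, runner, side_panel, stretcher}
5. cam@(1, 2) [-x clear] — {back_panel, cam, runner, side_panel, stretcher}
6. drawer_front@(1, 1) [+x clear] — {back_panel, cam, drawer_front, runner, side_panel, stretcher}
7. rail@(1, 0) [+x clear] — {back_panel, cam, drawer_front, rail, runner, side_panel, stretcher}
8. shelf@(0, 0) [-x clear] — {back_panel, cam, drawer_front, rail, runner, shelf, side_panel, stretcher}
9. divider@(0, 1) [-x clear] — {back_panel, cam, divider, drawer_front, rail, runner, shelf, side_panel, stretcher}

side_panel; back_panel; runner; stretcher; cam; drawer_front; rail; shelf; divider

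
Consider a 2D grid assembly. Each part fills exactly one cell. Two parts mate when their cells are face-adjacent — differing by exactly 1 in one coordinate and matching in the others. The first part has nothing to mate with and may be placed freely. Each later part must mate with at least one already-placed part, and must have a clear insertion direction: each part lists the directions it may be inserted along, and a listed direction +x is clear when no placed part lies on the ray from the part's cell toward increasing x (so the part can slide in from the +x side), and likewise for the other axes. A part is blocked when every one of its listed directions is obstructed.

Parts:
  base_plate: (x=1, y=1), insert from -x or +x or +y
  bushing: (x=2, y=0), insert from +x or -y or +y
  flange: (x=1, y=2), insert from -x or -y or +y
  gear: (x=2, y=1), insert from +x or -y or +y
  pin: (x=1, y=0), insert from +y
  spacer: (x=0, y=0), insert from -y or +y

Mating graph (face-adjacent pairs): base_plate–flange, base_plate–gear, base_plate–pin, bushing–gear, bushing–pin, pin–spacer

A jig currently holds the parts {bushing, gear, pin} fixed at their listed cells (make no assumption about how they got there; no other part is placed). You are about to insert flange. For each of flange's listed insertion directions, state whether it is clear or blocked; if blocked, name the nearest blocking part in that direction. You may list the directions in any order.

+y: clear; -x: clear; -y: blocked by pin

-x: ray from flange(1, 2) has no placed part ⇒ clear
-y: nearest on ray is pin@(1, 0) ⇒ blocked
+y: ray from flange(1, 2) has no placed part ⇒ clear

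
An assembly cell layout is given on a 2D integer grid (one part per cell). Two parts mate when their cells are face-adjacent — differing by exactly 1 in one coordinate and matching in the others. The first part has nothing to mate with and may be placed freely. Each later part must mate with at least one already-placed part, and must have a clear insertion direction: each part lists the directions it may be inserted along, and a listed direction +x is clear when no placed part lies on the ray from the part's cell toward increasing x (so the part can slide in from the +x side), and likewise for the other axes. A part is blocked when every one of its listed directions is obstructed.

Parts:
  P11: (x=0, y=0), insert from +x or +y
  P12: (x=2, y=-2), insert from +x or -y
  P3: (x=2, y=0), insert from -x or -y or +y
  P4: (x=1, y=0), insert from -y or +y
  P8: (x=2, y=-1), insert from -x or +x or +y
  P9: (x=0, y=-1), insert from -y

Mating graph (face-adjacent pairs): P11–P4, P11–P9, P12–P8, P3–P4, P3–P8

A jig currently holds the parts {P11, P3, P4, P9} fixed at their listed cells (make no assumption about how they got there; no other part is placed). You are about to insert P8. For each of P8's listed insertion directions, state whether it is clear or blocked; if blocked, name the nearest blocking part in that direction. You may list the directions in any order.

-x: nearest on ray is P9@(0, -1) ⇒ blocked
+x: ray from P8(2, -1) has no placed part ⇒ clear
+y: nearest on ray is P3@(2, 0) ⇒ blocked

+x: clear; +y: blocked by P3; -x: blocked by P9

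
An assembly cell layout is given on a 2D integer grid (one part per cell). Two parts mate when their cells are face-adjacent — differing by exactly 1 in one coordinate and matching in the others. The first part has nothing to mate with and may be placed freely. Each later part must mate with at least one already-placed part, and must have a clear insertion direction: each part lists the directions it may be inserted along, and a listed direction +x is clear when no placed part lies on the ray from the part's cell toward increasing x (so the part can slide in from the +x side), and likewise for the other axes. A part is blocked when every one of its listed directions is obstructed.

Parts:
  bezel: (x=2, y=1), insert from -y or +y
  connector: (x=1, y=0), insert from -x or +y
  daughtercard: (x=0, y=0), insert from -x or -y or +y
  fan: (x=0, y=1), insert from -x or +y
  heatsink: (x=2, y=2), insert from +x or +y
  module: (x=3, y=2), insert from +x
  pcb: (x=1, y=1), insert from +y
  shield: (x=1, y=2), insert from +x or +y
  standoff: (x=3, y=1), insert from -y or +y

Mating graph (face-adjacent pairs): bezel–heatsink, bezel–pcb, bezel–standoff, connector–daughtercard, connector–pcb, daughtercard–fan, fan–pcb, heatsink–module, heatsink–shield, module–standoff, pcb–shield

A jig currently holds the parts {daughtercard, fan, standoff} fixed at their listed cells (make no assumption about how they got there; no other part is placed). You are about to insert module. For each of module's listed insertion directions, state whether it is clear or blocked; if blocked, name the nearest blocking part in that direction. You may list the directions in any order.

+x: ray from module(3, 2) has no placed part ⇒ clear

+x: clear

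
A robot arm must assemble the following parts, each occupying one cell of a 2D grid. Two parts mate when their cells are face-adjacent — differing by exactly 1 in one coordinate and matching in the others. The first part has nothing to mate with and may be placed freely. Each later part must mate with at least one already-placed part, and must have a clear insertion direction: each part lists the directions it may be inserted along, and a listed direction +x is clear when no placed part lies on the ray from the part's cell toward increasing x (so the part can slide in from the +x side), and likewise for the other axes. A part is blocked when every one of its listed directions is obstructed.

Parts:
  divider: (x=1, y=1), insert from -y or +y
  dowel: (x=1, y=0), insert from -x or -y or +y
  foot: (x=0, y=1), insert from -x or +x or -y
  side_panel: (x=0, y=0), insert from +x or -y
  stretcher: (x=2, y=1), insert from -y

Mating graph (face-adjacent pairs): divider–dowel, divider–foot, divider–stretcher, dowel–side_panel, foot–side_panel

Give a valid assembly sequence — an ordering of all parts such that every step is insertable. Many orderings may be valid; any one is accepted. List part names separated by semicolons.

1. stretcher@(2, 1) [-y clear] — {stretcher}
2. divider@(1, 1) [-y clear] — {divider, stretcher}
3. dowel@(1, 0) [-x clear] — {divider, dowel, stretcher}
4. foot@(0, 1) [-x clear] — {divider, dowel, foot, stretcher}
5. side_panel@(0, 0) [-y clear] — {divider, dowel, foot, side_panel, stretcher}

stretcher; divider; dowel; foot; side_panel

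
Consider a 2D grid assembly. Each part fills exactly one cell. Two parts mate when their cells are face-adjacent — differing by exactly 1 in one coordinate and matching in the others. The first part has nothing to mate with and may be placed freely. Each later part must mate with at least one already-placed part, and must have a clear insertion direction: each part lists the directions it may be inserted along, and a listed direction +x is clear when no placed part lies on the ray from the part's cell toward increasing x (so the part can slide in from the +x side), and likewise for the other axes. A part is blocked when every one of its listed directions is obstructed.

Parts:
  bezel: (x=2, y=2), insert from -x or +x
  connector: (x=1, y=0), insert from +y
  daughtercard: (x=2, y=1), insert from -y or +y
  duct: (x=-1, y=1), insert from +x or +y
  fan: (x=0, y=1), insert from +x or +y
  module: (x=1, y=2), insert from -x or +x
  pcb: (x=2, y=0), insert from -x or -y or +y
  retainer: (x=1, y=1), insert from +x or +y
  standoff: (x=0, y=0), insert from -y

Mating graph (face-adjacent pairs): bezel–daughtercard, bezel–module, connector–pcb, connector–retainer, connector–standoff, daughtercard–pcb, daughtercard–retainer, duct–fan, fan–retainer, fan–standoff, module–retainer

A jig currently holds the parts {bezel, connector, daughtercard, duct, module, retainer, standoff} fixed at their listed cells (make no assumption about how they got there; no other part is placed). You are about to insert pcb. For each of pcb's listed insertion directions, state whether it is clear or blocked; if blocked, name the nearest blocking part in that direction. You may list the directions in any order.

+y: blocked by daughtercard; -x: blocked by connector; -y: clear

-x: nearest on ray is connector@(1, 0) ⇒ blocked
-y: ray from pcb(2, 0) has no placed part ⇒ clear
+y: nearest on ray is daughtercard@(2, 1) ⇒ blocked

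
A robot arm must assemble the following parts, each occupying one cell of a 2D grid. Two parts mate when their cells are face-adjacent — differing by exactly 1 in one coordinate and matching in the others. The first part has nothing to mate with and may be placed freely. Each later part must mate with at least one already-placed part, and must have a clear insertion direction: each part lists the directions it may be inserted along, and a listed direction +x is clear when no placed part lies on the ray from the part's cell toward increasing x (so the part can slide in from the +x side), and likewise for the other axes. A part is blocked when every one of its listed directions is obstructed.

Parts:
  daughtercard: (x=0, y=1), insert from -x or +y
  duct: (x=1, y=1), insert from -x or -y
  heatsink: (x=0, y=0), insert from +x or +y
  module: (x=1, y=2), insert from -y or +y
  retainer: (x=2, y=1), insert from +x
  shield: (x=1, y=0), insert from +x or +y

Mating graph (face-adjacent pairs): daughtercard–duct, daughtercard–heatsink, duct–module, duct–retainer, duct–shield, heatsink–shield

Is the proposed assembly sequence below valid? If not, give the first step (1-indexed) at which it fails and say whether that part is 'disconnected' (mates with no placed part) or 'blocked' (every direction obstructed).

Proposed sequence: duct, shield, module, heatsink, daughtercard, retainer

1. duct@(1, 1) [-x clear] — {duct}
2. shield@(1, 0) [+x clear] — {duct, shield}
3. module@(1, 2) [+y clear] — {duct, module, shield}
4. heatsink@(0, 0) [+y clear] — {duct, heatsink, module, shield}
5. daughtercard@(0, 1) [-x clear] — {daughtercard, duct, heatsink, module, shield}
6. retainer@(2, 1) [+x clear] — {daughtercard, duct, heatsink, module, retainer, shield}

Valid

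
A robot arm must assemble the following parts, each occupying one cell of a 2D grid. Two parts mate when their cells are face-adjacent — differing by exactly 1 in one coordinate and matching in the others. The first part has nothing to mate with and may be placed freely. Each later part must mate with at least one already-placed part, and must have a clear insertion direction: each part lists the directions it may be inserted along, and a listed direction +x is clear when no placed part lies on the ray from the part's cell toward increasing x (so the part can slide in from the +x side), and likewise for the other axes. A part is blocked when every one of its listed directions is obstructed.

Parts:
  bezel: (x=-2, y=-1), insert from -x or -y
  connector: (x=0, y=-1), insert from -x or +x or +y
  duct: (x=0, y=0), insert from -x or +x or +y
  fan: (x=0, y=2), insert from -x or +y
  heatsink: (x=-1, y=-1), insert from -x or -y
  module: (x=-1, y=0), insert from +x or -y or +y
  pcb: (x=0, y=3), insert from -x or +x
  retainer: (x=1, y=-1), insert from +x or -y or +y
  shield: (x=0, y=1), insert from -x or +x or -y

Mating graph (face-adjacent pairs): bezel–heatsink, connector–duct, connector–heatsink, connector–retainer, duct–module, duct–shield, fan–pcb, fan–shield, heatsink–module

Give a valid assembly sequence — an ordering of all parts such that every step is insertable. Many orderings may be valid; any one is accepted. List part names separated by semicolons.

1. pcb@(0, 3) [-x clear] — {pcb}
2. fan@(0, 2) [-x clear] — {fan, pcb}
3. shield@(0, 1) [-x clear] — {fan, pcb, shield}
4. duct@(0, 0) [-x clear] — {duct, fan, pcb, shield}
5. connector@(0, -1) [-x clear] — {connector, duct, fan, pcb, shield}
6. module@(-1, 0) [-y clear] — {connector, duct, fan, module, pcb, shield}
7. heatsink@(-1, -1) [-x clear] — {connector, duct, fan, heatsink, module, pcb, shield}
8. bezel@(-2, -1) [-x clear] — {bezel, connector, duct, fan, heatsink, module, pcb, shield}
9. retainer@(1, -1) [+x clear] — {bezel, connector, duct, fan, heatsink, module, pcb, retainer, shield}

pcb; fan; shield; duct; connector; module; heatsink; bezel; retainer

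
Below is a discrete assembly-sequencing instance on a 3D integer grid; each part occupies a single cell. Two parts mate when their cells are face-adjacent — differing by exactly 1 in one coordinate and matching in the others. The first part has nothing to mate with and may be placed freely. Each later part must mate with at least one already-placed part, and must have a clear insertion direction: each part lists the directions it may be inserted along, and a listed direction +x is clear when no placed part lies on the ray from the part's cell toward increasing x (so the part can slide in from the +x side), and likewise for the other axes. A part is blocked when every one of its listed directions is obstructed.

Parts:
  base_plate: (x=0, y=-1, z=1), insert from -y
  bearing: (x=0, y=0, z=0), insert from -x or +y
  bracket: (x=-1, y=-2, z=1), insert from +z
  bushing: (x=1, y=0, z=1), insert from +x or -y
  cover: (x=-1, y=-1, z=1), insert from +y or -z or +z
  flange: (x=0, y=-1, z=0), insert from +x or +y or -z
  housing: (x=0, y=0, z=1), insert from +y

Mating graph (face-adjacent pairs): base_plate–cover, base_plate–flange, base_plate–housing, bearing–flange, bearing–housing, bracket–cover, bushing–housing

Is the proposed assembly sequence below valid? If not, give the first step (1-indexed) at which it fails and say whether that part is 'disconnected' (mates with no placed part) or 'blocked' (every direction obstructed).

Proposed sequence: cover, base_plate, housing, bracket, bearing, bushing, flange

1. cover@(-1, -1, 1) [+y clear] — {cover}
2. base_plate@(0, -1, 1) [-y clear] — {base_plate, cover}
3. housing@(0, 0, 1) [+y clear] — {base_plate, cover, housing}
4. bracket@(-1, -2, 1) [+z clear] — {base_plate, bracket, cover, housing}
5. bearing@(0, 0, 0) [-x clear] — {base_plate, bearing, bracket, cover, housing}
6. bushing@(1, 0, 1) [+x clear] — {base_plate, bearing, bracket, bushing, cover, housing}
7. flange@(0, -1, 0) [+x clear] — {base_plate, bearing, bracket, bushing, cover, flange, housing}

Valid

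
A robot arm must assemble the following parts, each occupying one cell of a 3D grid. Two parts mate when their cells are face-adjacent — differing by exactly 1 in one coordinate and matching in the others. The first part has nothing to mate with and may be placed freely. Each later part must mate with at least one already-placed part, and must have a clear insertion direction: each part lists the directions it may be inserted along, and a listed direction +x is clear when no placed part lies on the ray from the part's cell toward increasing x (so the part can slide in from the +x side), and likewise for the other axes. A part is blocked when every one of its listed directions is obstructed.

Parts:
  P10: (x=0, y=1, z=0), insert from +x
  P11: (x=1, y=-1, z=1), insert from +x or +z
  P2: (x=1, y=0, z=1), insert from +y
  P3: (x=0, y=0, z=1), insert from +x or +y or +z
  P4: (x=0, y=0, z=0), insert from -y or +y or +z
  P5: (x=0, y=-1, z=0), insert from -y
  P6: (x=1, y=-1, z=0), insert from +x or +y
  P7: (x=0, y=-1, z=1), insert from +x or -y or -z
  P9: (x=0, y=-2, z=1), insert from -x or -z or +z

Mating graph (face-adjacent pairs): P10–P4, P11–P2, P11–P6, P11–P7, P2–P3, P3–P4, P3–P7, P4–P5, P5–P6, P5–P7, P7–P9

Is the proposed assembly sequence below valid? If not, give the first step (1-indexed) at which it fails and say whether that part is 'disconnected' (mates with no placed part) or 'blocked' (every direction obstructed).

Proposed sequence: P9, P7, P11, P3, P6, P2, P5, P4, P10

Valid

1. P9@(0, -2, 1) [-x clear] — {P9}
2. P7@(0, -1, 1) [+x clear] — {P7, P9}
3. P11@(1, -1, 1) [+x clear] — {P11, P7, P9}
4. P3@(0, 0, 1) [+x clear] — {P11, P3, P7, P9}
5. P6@(1, -1, 0) [+x clear] — {P11, P3, P6, P7, P9}
6. P2@(1, 0, 1) [+y clear] — {P11, P2, P3, P6, P7, P9}
7. P5@(0, -1, 0) [-y clear] — {P11, P2, P3, P5, P6, P7, P9}
8. P4@(0, 0, 0) [+y clear] — {P11, P2, P3, P4, P5, P6, P7, P9}
9. P10@(0, 1, 0) [+x clear] — {P10, P11, P2, P3, P4, P5, P6, P7, P9}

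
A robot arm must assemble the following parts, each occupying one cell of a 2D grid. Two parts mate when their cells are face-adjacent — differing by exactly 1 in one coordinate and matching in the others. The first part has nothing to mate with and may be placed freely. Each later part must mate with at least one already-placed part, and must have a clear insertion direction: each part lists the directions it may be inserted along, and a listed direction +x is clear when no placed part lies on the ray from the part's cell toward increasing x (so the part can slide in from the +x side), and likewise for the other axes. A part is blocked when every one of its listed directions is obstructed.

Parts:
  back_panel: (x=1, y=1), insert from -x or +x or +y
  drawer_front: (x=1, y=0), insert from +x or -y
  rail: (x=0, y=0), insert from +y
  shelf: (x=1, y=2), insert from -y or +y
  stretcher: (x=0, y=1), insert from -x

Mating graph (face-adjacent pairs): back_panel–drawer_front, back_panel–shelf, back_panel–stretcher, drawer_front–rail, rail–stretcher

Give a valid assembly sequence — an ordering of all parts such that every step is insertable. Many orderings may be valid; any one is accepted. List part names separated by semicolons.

shelf; back_panel; drawer_front; rail; stretcher

1. shelf@(1, 2) [-y clear] — {shelf}
2. back_panel@(1, 1) [-x clear] — {back_panel, shelf}
3. drawer_front@(1, 0) [+x clear] — {back_panel, drawer_front, shelf}
4. rail@(0, 0) [+y clear] — {back_panel, drawer_front, rail, shelf}
5. stretcher@(0, 1) [-x clear] — {back_panel, drawer_front, rail, shelf, stretcher}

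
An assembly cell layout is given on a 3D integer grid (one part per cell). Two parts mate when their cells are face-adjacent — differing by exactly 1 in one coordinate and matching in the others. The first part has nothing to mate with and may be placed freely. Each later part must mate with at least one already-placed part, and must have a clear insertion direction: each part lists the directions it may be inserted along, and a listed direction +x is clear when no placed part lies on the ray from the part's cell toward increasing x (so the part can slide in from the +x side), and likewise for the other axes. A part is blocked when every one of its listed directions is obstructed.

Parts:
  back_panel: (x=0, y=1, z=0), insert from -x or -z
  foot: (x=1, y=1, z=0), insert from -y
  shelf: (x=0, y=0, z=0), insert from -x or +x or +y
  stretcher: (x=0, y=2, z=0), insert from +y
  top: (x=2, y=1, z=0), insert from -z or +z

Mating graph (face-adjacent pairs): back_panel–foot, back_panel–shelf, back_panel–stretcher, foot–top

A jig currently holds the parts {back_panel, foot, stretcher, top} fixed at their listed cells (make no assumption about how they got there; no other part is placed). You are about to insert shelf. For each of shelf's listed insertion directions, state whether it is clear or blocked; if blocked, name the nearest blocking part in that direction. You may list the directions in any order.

+x: clear; +y: blocked by back_panel; -x: clear

-x: ray from shelf(0, 0, 0) has no placed part ⇒ clear
+x: ray from shelf(0, 0, 0) has no placed part ⇒ clear
+y: nearest on ray is back_panel@(0, 1, 0) ⇒ blocked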